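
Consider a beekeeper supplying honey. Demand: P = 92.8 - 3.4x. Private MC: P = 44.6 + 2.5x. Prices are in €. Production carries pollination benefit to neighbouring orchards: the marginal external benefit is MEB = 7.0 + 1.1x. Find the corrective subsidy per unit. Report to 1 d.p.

Social marginal cost = private MC − MEB = 37.6 + 1.4x.
Set SMC = demand: 37.6 + 1.4x = 92.8 - 3.4x → x* = 11.5000.
The Pigouvian subsidy equals MEB at x*: 7.0 + 1.1×11.5000 = 19.6500.

subsidy = €19.7 per unit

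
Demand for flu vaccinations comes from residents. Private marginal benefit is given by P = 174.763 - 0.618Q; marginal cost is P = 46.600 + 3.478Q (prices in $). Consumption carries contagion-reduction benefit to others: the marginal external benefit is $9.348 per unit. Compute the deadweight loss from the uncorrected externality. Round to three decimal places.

DWL = $10.667

Market equilibrium (private): 46.600 + 3.478Q = 174.763 - 0.618Q → Q_m = 31.2898.
Social marginal benefit = demand + MEB = 184.111 - 0.618Q.
Set SMB = MC: 184.111 - 0.618Q = 46.600 + 3.478Q → Q* = 33.5720.
The loss is the area between SMB and MC from Q* to Q_m; with linear curves that's a triangle of height MEB(Q_m).
DWL = ½ × 2.2822 × 9.3480 = 10.6670.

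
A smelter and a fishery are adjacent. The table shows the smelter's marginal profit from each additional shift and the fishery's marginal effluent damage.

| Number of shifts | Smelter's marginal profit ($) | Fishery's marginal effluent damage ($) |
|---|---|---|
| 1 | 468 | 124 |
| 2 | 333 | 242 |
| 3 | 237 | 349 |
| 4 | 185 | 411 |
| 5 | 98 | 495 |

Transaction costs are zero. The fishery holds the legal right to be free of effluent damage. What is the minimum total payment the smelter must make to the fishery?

Efficient level: marginal profit ≥ marginal effluent damage through level 2, so k* = 2.
With the fishery holding the right, the smelter must at least compensate total damage at k*: 124 + 242 = 366.

$366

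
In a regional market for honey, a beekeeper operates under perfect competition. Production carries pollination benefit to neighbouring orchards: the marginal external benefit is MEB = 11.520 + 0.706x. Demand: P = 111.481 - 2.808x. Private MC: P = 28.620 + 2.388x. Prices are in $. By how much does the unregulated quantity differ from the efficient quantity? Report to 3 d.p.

Market equilibrium (private): 28.620 + 2.388x = 111.481 - 2.808x → x_m = 15.9471.
Social marginal cost = private MC − MEB = 17.100 + 1.682x.
Set SMC = demand: 17.100 + 1.682x = 111.481 - 2.808x → x* = 21.0203.
Gap = |15.9471 − 21.0203| = 5.0732.

5.073 units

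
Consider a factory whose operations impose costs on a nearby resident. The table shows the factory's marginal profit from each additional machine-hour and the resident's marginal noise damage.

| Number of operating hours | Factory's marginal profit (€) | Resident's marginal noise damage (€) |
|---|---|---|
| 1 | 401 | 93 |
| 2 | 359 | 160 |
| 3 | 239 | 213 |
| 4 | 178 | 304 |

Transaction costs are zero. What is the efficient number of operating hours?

3

Bargaining reaches the level where marginal profit last exceeds marginal noise damage.
That holds through level 3 (239 ≥ 213) but not at 4 (178 < 304).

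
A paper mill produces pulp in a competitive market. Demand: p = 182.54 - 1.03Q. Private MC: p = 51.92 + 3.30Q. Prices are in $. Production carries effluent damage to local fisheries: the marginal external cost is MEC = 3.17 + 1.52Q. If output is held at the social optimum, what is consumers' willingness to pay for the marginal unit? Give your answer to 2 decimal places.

Social marginal cost = private MC + MEC = 55.09 + 4.82Q.
Set SMC = demand: 55.09 + 4.82Q = 182.54 - 1.03Q → Q* = 21.7863.
Consumer price on the demand curve at Q*: 182.54 − 1.03×21.7863 = 160.1001.

P = $160.10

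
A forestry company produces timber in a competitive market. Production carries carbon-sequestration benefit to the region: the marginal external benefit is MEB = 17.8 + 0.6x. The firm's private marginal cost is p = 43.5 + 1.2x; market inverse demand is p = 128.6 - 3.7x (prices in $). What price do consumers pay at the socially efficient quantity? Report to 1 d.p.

P = $40.1

Social marginal cost = private MC − MEB = 25.7 + 0.6x.
Set SMC = demand: 25.7 + 0.6x = 128.6 - 3.7x → x* = 23.9302.
Consumer price on the demand curve at x*: 128.6 − 3.7×23.9302 = 40.0583.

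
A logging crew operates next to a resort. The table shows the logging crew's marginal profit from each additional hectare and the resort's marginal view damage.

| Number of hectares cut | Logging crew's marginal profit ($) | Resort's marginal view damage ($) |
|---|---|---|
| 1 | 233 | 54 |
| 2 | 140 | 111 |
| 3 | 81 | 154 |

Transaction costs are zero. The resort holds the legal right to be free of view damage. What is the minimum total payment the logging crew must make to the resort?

$165

Efficient level: marginal profit ≥ marginal view damage through level 2, so k* = 2.
With the resort holding the right, the logging crew must at least compensate total damage at k*: 54 + 111 = 165.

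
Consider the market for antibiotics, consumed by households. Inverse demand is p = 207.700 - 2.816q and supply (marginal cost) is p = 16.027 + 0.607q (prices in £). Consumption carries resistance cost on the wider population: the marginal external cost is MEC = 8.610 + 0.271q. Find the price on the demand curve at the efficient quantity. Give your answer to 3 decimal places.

Social marginal benefit = demand − MEC = 199.090 - 3.087q.
Set SMB = MC: 199.090 - 3.087q = 16.027 + 0.607q → q* = 49.5568.
Consumer price on the demand curve at q*: 207.700 − 2.816×49.5568 = 68.1481.

P = £68.148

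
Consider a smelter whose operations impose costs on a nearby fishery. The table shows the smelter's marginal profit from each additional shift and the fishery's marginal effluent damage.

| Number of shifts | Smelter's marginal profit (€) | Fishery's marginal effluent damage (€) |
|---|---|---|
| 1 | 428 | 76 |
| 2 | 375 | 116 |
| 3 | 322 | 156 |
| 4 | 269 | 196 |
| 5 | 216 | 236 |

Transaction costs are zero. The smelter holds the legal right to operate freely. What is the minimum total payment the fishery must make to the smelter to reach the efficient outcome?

Left alone the smelter would choose level 5 (marginal profit stays positive).
Efficient level: k* = 4 (marginal profit ≥ marginal effluent damage through 4).
The fishery must at least cover the smelter's forgone profit from cutting 5→4: 216 = 216.

€216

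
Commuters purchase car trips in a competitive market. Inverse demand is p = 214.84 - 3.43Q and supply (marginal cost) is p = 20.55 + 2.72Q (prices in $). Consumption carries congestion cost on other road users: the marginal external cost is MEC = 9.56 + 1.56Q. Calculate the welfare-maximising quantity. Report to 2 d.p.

Q* = 23.96

Social marginal benefit = demand − MEC = 205.28 - 4.99Q.
Set SMB = MC: 205.28 - 4.99Q = 20.55 + 2.72Q → Q* = 23.9598.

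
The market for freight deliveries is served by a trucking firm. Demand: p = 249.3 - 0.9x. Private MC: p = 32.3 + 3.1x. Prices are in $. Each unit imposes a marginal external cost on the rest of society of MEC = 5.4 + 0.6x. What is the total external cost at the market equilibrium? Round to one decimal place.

$1175.9

Market equilibrium (private): 32.3 + 3.1x = 249.3 - 0.9x → x_m = 54.2500.
Total external cost = ∫₀^{x_m} (5.4 + 0.6x) dx = 5.4×54.2500 + ½×0.6×54.2500² = 1175.8688.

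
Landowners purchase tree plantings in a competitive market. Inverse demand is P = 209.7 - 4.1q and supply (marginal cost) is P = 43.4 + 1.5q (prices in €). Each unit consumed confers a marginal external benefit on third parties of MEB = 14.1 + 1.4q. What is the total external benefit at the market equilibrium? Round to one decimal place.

Market equilibrium (private): 43.4 + 1.5q = 209.7 - 4.1q → q_m = 29.6964.
Total external benefit = ∫₀^{q_m} (14.1 + 1.4q) dq = 14.1×29.6964 + ½×1.4×29.6964² = 1036.0326.

€1036.0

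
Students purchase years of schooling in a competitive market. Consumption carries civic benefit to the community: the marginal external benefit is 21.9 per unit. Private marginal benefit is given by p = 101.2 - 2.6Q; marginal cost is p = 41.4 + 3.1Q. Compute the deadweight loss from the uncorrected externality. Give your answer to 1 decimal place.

DWL = 42.1

Market equilibrium (private): 41.4 + 3.1Q = 101.2 - 2.6Q → Q_m = 10.4912.
Social marginal benefit = demand + MEB = 123.1 - 2.6Q.
Set SMB = MC: 123.1 - 2.6Q = 41.4 + 3.1Q → Q* = 14.3333.
Height of the DWL triangle at Q_m is SMB(Q_m) − MC(Q_m) = MEB(Q_m) = 21.9000.
DWL = ½ × 3.8421 × 21.9000 = 42.0710.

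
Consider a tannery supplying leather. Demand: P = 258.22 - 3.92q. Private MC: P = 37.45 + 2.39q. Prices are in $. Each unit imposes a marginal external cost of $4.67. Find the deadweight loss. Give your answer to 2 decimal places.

DWL = $1.73

Market equilibrium (private): 37.45 + 2.39q = 258.22 - 3.92q → q_m = 34.9873.
Social marginal cost = private MC + MEC = 42.12 + 2.39q.
Set SMC = demand: 42.12 + 2.39q = 258.22 - 3.92q → q* = 34.2472.
Height of the DWL triangle at q_m is SMC(q_m) − demand(q_m) = MEC(q_m) = 4.6700.
DWL = ½ × 0.7401 × 4.6700 = 1.7281.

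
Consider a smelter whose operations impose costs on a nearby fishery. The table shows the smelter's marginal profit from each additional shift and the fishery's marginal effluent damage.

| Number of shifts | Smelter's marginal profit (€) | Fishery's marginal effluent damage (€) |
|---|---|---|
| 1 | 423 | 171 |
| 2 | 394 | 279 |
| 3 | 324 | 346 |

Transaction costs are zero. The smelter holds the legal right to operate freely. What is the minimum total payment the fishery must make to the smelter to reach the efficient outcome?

Left alone the smelter would choose level 3 (marginal profit stays positive).
Efficient level: k* = 2 (marginal profit ≥ marginal effluent damage through 2).
The fishery must at least cover the smelter's forgone profit from cutting 3→2: 324 = 324.

€324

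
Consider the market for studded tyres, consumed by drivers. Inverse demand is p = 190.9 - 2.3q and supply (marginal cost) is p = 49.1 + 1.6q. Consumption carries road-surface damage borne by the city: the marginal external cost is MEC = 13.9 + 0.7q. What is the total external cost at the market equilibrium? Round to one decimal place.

968.1

Market equilibrium (private): 49.1 + 1.6q = 190.9 - 2.3q → q_m = 36.3590.
Total external cost = ∫₀^{q_m} (13.9 + 0.7q) dq = 13.9×36.3590 + ½×0.7×36.3590² = 968.0820.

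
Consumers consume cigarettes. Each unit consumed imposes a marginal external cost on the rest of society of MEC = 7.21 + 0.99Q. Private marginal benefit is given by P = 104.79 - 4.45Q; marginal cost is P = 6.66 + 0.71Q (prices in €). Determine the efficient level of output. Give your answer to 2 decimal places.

Social marginal benefit = demand − MEC = 97.58 - 5.44Q.
Set SMB = MC: 97.58 - 5.44Q = 6.66 + 0.71Q → Q* = 14.7837.

Q* = 14.78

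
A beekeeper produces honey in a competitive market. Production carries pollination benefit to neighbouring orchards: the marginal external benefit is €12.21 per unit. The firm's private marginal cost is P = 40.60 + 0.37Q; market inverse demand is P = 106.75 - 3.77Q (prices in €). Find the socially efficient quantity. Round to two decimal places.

Social marginal cost = private MC − MEB = 28.39 + 0.37Q.
Set SMC = demand: 28.39 + 0.37Q = 106.75 - 3.77Q → Q* = 18.9275.

Q* = 18.93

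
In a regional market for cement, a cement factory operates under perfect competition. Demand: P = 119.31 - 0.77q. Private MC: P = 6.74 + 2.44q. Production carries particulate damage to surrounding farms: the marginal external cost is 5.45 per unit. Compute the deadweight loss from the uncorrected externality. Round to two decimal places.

Market equilibrium (private): 6.74 + 2.44q = 119.31 - 0.77q → q_m = 35.0685.
Social marginal cost = private MC + MEC = 12.19 + 2.44q.
Set SMC = demand: 12.19 + 2.44q = 119.31 - 0.77q → q* = 33.3707.
The welfare-loss triangle has base |q_m − q*| and height MEC(q_m) (the vertical gap between SMC and demand is zero at q* and MEC at q_m).
DWL = ½ × 1.6978 × 5.4500 = 4.6265.

DWL = 4.63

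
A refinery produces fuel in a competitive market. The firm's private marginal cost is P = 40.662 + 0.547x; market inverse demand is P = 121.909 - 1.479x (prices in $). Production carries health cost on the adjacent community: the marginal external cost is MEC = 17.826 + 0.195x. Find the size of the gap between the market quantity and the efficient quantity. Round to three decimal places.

11.547 units

Market equilibrium (private): 40.662 + 0.547x = 121.909 - 1.479x → x_m = 40.1022.
Social marginal cost = private MC + MEC = 58.488 + 0.742x.
Set SMC = demand: 58.488 + 0.742x = 121.909 - 1.479x → x* = 28.5552.
Gap = |40.1022 − 28.5552| = 11.5470.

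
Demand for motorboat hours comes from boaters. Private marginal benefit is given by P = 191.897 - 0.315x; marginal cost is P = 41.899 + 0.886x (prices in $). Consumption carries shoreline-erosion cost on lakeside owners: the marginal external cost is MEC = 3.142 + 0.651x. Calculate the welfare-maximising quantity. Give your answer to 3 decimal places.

Social marginal benefit = demand − MEC = 188.755 - 0.966x.
Set SMB = MC: 188.755 - 0.966x = 41.899 + 0.886x → x* = 79.2959.

x* = 79.296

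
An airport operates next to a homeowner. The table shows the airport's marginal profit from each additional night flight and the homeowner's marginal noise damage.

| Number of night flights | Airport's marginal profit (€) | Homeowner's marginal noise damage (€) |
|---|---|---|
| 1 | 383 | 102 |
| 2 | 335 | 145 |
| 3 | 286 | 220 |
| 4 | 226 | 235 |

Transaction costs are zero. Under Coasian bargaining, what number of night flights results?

3

Bargaining reaches the level where marginal profit last exceeds marginal noise damage.
That holds through level 3 (286 ≥ 220) but not at 4 (226 < 235).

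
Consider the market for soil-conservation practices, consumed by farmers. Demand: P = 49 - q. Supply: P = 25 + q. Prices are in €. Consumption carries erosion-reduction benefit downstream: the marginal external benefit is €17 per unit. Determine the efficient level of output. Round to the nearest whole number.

q* = 21

Social marginal benefit = demand + MEB = 66 - q.
Set SMB = MC: 66 - q = 25 + q → q* = 20.5000.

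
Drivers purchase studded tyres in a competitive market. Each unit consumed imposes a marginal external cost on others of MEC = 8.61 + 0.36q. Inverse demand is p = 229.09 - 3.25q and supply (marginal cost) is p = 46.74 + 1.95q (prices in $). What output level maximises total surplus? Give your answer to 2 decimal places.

Social marginal benefit = demand − MEC = 220.48 - 3.61q.
Set SMB = MC: 220.48 - 3.61q = 46.74 + 1.95q → q* = 31.2482.

q* = 31.25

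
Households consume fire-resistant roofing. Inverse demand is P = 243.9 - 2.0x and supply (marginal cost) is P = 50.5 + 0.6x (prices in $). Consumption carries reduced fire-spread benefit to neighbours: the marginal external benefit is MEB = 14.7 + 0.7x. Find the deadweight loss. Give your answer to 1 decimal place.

Market equilibrium (private): 50.5 + 0.6x = 243.9 - 2.0x → x_m = 74.3846.
Social marginal benefit = demand + MEB = 258.6 - 1.3x.
Set SMB = MC: 258.6 - 1.3x = 50.5 + 0.6x → x* = 109.5263.
The loss is the area between SMB and MC from x* to x_m; with linear curves that's a triangle of height MEB(x_m).
DWL = ½ × 35.1417 × 66.7692 = 1173.1916.

DWL = $1173.2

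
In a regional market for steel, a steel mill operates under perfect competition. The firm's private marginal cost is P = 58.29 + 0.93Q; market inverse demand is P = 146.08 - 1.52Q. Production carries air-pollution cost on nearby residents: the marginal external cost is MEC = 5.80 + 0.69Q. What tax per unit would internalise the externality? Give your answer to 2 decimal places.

Social marginal cost = private MC + MEC = 64.09 + 1.62Q.
Set SMC = demand: 64.09 + 1.62Q = 146.08 - 1.52Q → Q* = 26.1115.
The Pigouvian tax equals MEC at Q*: 5.80 + 0.69×26.1115 = 23.8169.

tax = 23.82 per unit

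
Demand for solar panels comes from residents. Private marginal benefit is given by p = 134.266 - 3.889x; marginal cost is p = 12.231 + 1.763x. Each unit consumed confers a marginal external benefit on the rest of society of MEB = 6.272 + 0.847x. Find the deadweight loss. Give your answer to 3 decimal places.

DWL = 62.767

Market equilibrium (private): 12.231 + 1.763x = 134.266 - 3.889x → x_m = 21.5915.
Social marginal benefit = demand + MEB = 140.538 - 3.042x.
Set SMB = MC: 140.538 - 3.042x = 12.231 + 1.763x → x* = 26.7028.
Height of the DWL triangle at x_m is SMB(x_m) − MC(x_m) = MEB(x_m) = 24.5600.
DWL = ½ × 5.1113 × 24.5600 = 62.7668.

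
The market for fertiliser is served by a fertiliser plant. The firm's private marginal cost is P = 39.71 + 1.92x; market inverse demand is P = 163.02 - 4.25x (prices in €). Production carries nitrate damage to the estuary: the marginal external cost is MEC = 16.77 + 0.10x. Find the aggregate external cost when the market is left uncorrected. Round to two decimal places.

Market equilibrium (private): 39.71 + 1.92x = 163.02 - 4.25x → x_m = 19.9854.
Total external cost = ∫₀^{x_m} (16.77 + 0.10x) dx = 16.77×19.9854 + ½×0.10×19.9854² = 355.1260.

€355.13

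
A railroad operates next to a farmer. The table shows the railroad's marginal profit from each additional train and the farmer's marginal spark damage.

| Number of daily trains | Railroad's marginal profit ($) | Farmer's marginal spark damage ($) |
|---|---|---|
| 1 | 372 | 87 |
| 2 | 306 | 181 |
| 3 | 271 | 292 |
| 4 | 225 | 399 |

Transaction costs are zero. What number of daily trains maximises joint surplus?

Bargaining reaches the level where marginal profit last exceeds marginal spark damage.
That holds through level 2 (306 ≥ 181) but not at 3 (271 < 292).

2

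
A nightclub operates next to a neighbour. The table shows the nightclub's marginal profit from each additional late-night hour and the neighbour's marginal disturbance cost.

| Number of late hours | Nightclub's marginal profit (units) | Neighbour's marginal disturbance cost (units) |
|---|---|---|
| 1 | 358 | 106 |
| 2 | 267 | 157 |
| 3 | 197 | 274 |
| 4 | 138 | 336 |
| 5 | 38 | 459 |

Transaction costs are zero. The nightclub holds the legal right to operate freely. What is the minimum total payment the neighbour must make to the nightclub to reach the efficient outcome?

Left alone the nightclub would choose level 5 (marginal profit stays positive).
Efficient level: k* = 2 (marginal profit ≥ marginal disturbance cost through 2).
The neighbour must at least cover the nightclub's forgone profit from cutting 5→2: 197 + 138 + 38 = 373.

373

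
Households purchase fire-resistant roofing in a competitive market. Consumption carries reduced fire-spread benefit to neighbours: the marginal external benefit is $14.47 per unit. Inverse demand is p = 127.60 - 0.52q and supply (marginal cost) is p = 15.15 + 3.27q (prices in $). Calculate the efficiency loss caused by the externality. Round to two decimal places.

Market equilibrium (private): 15.15 + 3.27q = 127.60 - 0.52q → q_m = 29.6702.
Social marginal benefit = demand + MEB = 142.07 - 0.52q.
Set SMB = MC: 142.07 - 0.52q = 15.15 + 3.27q → q* = 33.4881.
Between q* and q_m the wedge SMB − MC runs linearly from 0 to MEB(q_m), so the loss is a triangle.
DWL = ½ × 3.8179 × 14.4700 = 27.6225.

DWL = $27.62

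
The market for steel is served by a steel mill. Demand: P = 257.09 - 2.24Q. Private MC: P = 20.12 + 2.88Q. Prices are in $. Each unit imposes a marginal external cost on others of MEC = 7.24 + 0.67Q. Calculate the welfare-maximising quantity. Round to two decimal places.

Q* = 39.68

Social marginal cost = private MC + MEC = 27.36 + 3.55Q.
Set SMC = demand: 27.36 + 3.55Q = 257.09 - 2.24Q → Q* = 39.6770.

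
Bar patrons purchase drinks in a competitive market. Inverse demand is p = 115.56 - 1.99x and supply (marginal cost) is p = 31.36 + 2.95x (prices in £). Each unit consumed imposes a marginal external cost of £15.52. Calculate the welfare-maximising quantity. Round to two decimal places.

x* = 13.90

Social marginal benefit = demand − MEC = 100.04 - 1.99x.
Set SMB = MC: 100.04 - 1.99x = 31.36 + 2.95x → x* = 13.9028.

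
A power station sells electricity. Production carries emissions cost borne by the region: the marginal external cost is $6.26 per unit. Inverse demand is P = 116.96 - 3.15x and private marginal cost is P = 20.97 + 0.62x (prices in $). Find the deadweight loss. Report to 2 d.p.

Market equilibrium (private): 20.97 + 0.62x = 116.96 - 3.15x → x_m = 25.4615.
Social marginal cost = private MC + MEC = 27.23 + 0.62x.
Set SMC = demand: 27.23 + 0.62x = 116.96 - 3.15x → x* = 23.8011.
The loss is the area between SMC and demand from x* to x_m; with linear curves that's a triangle of height MEC(x_m).
DWL = ½ × 1.6604 × 6.2600 = 5.1971.

DWL = $5.20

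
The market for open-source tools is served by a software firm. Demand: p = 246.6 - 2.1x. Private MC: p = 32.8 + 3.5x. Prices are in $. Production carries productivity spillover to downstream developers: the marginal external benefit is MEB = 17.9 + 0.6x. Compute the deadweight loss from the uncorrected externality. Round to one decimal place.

Market equilibrium (private): 32.8 + 3.5x = 246.6 - 2.1x → x_m = 38.1786.
Social marginal cost = private MC − MEB = 14.9 + 2.9x.
Set SMC = demand: 14.9 + 2.9x = 246.6 - 2.1x → x* = 46.3400.
The loss is the area between SMC and demand from x* to x_m; with linear curves that's a triangle of height MEB(x_m).
DWL = ½ × 8.1614 × 40.8071 = 166.5215.

DWL = $166.5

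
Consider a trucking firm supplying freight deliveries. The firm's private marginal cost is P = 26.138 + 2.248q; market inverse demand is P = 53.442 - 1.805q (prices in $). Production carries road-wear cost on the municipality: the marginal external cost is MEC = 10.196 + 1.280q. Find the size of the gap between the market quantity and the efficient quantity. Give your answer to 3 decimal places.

3.529 units

Market equilibrium (private): 26.138 + 2.248q = 53.442 - 1.805q → q_m = 6.7367.
Social marginal cost = private MC + MEC = 36.334 + 3.528q.
Set SMC = demand: 36.334 + 3.528q = 53.442 - 1.805q → q* = 3.2080.
Gap = |6.7367 − 3.2080| = 3.5287.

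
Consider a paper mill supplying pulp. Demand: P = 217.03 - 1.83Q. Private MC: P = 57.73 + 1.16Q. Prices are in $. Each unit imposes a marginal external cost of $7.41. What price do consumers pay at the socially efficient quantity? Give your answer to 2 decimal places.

Social marginal cost = private MC + MEC = 65.14 + 1.16Q.
Set SMC = demand: 65.14 + 1.16Q = 217.03 - 1.83Q → Q* = 50.7993.
Consumer price on the demand curve at Q*: 217.03 − 1.83×50.7993 = 124.0673.

P = $124.07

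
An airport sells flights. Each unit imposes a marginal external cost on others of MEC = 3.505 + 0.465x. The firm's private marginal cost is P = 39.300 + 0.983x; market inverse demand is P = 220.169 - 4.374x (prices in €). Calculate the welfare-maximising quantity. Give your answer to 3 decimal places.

Social marginal cost = private MC + MEC = 42.805 + 1.448x.
Set SMC = demand: 42.805 + 1.448x = 220.169 - 4.374x → x* = 30.4644.

x* = 30.464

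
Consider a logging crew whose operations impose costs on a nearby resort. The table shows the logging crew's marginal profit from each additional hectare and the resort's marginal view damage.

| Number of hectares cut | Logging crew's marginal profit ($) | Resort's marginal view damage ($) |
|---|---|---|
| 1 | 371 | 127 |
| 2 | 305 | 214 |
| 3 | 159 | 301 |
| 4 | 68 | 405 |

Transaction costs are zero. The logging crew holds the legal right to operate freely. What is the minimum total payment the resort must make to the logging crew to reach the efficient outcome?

$227

Left alone the logging crew would choose level 4 (marginal profit stays positive).
Efficient level: k* = 2 (marginal profit ≥ marginal view damage through 2).
The resort must at least cover the logging crew's forgone profit from cutting 4→2: 159 + 68 = 227.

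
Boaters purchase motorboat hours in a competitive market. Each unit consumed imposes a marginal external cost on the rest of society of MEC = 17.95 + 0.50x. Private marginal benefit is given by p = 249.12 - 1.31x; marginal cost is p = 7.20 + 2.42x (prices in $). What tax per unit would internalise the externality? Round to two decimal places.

tax = $44.42 per unit

Social marginal benefit = demand − MEC = 231.17 - 1.81x.
Set SMB = MC: 231.17 - 1.81x = 7.20 + 2.42x → x* = 52.9480.
The Pigouvian tax equals MEC at x*: 17.95 + 0.50×52.9480 = 44.4240.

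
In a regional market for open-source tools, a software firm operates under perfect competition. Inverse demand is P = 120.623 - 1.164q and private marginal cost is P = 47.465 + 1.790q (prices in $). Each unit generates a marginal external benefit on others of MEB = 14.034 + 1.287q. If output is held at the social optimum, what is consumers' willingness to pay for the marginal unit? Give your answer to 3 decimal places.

Social marginal cost = private MC − MEB = 33.431 + 0.503q.
Set SMC = demand: 33.431 + 0.503q = 120.623 - 1.164q → q* = 52.3047.
Consumer price on the demand curve at q*: 120.623 − 1.164×52.3047 = 59.7403.

P = $59.740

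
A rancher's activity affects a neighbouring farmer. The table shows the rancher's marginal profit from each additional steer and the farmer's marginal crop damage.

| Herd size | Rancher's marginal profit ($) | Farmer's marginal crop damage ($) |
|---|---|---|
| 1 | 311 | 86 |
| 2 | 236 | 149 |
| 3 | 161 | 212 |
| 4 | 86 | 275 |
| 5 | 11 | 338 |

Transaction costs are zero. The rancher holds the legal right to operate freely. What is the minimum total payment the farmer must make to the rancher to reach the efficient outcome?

Left alone the rancher would choose level 5 (marginal profit stays positive).
Efficient level: k* = 2 (marginal profit ≥ marginal crop damage through 2).
The farmer must at least cover the rancher's forgone profit from cutting 5→2: 161 + 86 + 11 = 258.

$258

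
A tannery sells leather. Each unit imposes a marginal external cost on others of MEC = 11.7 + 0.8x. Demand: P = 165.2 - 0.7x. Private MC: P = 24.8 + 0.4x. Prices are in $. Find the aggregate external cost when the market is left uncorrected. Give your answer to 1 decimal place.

$8009.8

Market equilibrium (private): 24.8 + 0.4x = 165.2 - 0.7x → x_m = 127.6364.
Total external cost = ∫₀^{x_m} (11.7 + 0.8x) dx = 11.7×127.6364 + ½×0.8×127.6364² = 8009.7661.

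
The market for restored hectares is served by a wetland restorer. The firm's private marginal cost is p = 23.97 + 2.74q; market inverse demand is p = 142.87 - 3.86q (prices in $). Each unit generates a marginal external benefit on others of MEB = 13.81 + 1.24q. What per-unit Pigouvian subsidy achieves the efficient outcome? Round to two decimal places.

subsidy = $44.51 per unit

Social marginal cost = private MC − MEB = 10.16 + 1.50q.
Set SMC = demand: 10.16 + 1.50q = 142.87 - 3.86q → q* = 24.7593.
The Pigouvian subsidy equals MEB at q*: 13.81 + 1.24×24.7593 = 44.5115.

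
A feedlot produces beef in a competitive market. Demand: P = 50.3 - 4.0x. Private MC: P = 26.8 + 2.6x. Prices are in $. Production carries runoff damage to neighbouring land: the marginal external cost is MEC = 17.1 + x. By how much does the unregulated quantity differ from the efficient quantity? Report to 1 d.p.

2.7 units

Market equilibrium (private): 26.8 + 2.6x = 50.3 - 4.0x → x_m = 3.5606.
Social marginal cost = private MC + MEC = 43.9 + 3.6x.
Set SMC = demand: 43.9 + 3.6x = 50.3 - 4.0x → x* = 0.8421.
Gap = |3.5606 − 0.8421| = 2.7185.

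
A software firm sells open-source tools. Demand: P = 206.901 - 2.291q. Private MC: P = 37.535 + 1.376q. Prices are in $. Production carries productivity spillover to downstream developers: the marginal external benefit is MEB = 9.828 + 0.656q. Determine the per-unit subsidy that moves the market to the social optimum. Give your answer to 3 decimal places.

subsidy = $48.869 per unit

Social marginal cost = private MC − MEB = 27.707 + 0.720q.
Set SMC = demand: 27.707 + 0.720q = 206.901 - 2.291q → q* = 59.5131.
The Pigouvian subsidy equals MEB at q*: 9.828 + 0.656×59.5131 = 48.8686.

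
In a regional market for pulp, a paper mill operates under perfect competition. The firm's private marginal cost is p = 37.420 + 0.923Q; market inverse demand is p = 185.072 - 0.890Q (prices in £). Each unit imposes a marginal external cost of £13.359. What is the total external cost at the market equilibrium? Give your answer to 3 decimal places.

£1087.966

Market equilibrium (private): 37.420 + 0.923Q = 185.072 - 0.890Q → Q_m = 81.4407.
Total external cost = MEC × Q_m = 13.359 × 81.4407 = 1087.9663.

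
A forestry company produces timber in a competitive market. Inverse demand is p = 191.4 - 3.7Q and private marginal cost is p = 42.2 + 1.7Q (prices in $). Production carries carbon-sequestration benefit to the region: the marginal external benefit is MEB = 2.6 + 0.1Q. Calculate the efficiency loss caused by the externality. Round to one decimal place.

DWL = $2.7

Market equilibrium (private): 42.2 + 1.7Q = 191.4 - 3.7Q → Q_m = 27.6296.
Social marginal cost = private MC − MEB = 39.6 + 1.6Q.
Set SMC = demand: 39.6 + 1.6Q = 191.4 - 3.7Q → Q* = 28.6415.
The welfare-loss triangle has base |Q_m − Q*| and height MEB(Q_m) (the vertical gap between SMC and demand is zero at Q* and MEB at Q_m).
DWL = ½ × 1.0119 × 5.3630 = 2.7134.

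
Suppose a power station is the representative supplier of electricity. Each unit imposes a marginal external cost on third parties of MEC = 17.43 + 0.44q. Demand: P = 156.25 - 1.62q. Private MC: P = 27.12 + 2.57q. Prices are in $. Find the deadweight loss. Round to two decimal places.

Market equilibrium (private): 27.12 + 2.57q = 156.25 - 1.62q → q_m = 30.8186.
Social marginal cost = private MC + MEC = 44.55 + 3.01q.
Set SMC = demand: 44.55 + 3.01q = 156.25 - 1.62q → q* = 24.1253.
Height of the DWL triangle at q_m is SMC(q_m) − demand(q_m) = MEC(q_m) = 30.9902.
DWL = ½ × 6.6933 × 30.9902 = 103.7134.

DWL = $103.71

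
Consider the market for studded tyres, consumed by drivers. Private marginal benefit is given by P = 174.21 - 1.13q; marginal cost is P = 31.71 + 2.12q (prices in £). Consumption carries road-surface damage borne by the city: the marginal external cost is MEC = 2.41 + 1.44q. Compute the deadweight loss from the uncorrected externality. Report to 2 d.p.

DWL = £458.06

Market equilibrium (private): 31.71 + 2.12q = 174.21 - 1.13q → q_m = 43.8462.
Social marginal benefit = demand − MEC = 171.80 - 2.57q.
Set SMB = MC: 171.80 - 2.57q = 31.71 + 2.12q → q* = 29.8699.
Between q* and q_m the wedge MC − SMB runs linearly from 0 to MEC(q_m), so the loss is a triangle.
DWL = ½ × 13.9763 × 65.5485 = 458.0628.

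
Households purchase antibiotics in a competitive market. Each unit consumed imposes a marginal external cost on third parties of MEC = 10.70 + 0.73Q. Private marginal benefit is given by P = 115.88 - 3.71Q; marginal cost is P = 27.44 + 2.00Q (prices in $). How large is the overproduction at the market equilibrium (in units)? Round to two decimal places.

3.42 units

Market equilibrium (private): 27.44 + 2.00Q = 115.88 - 3.71Q → Q_m = 15.4886.
Social marginal benefit = demand − MEC = 105.18 - 4.44Q.
Set SMB = MC: 105.18 - 4.44Q = 27.44 + 2.00Q → Q* = 12.0714.
Gap = |15.4886 − 12.0714| = 3.4172.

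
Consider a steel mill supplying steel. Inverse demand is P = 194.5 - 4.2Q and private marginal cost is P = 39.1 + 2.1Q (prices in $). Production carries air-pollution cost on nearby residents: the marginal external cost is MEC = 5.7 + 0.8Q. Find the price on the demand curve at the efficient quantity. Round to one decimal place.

Social marginal cost = private MC + MEC = 44.8 + 2.9Q.
Set SMC = demand: 44.8 + 2.9Q = 194.5 - 4.2Q → Q* = 21.0845.
Consumer price on the demand curve at Q*: 194.5 − 4.2×21.0845 = 105.9451.

P = $105.9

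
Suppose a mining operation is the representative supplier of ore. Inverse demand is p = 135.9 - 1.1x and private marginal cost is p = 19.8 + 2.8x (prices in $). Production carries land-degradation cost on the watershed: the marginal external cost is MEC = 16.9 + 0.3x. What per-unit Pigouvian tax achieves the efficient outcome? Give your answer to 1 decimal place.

tax = $24.0 per unit

Social marginal cost = private MC + MEC = 36.7 + 3.1x.
Set SMC = demand: 36.7 + 3.1x = 135.9 - 1.1x → x* = 23.6190.
The Pigouvian tax equals MEC at x*: 16.9 + 0.3×23.6190 = 23.9857.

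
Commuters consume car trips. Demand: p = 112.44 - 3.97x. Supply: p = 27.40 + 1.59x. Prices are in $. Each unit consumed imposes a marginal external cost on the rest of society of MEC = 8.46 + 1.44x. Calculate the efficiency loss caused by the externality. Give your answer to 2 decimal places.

DWL = $66.38

Market equilibrium (private): 27.40 + 1.59x = 112.44 - 3.97x → x_m = 15.2950.
Social marginal benefit = demand − MEC = 103.98 - 5.41x.
Set SMB = MC: 103.98 - 5.41x = 27.40 + 1.59x → x* = 10.9400.
The welfare-loss triangle has base |x_m − x*| and height MEC(x_m) (the vertical gap between SMB and MC is zero at x* and MEC at x_m).
DWL = ½ × 4.3550 × 30.4847 = 66.3804.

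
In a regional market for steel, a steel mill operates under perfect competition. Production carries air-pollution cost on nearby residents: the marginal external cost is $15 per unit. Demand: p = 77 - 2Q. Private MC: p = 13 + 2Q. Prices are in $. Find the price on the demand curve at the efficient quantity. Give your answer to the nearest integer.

Social marginal cost = private MC + MEC = 28 + 2Q.
Set SMC = demand: 28 + 2Q = 77 - 2Q → Q* = 12.2500.
Consumer price on the demand curve at Q*: 77 − 2×12.2500 = 52.5000.

P = $53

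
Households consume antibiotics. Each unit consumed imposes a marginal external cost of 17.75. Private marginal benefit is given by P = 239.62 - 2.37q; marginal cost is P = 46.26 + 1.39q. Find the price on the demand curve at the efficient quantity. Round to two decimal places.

P = 128.93

Social marginal benefit = demand − MEC = 221.87 - 2.37q.
Set SMB = MC: 221.87 - 2.37q = 46.26 + 1.39q → q* = 46.7048.
Consumer price on the demand curve at q*: 239.62 − 2.37×46.7048 = 128.9296.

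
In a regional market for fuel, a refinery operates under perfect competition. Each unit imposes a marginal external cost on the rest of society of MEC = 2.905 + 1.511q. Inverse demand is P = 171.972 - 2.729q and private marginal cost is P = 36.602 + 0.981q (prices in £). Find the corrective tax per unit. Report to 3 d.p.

tax = £41.241 per unit

Social marginal cost = private MC + MEC = 39.507 + 2.492q.
Set SMC = demand: 39.507 + 2.492q = 171.972 - 2.729q → q* = 25.3716.
The Pigouvian tax equals MEC at q*: 2.905 + 1.511×25.3716 = 41.2415.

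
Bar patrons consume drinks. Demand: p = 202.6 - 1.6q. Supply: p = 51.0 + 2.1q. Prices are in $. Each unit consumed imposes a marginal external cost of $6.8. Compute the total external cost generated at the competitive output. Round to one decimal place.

Market equilibrium (private): 51.0 + 2.1q = 202.6 - 1.6q → q_m = 40.9730.
Total external cost = MEC × q_m = 6.8 × 40.9730 = 278.6164.

$278.6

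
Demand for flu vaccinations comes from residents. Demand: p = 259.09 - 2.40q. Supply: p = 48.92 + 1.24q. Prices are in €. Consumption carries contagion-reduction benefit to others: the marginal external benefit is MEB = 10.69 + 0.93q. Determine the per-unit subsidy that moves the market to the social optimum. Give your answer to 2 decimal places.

subsidy = €86.48 per unit

Social marginal benefit = demand + MEB = 269.78 - 1.47q.
Set SMB = MC: 269.78 - 1.47q = 48.92 + 1.24q → q* = 81.4982.
The Pigouvian subsidy equals MEB at q*: 10.69 + 0.93×81.4982 = 86.4833.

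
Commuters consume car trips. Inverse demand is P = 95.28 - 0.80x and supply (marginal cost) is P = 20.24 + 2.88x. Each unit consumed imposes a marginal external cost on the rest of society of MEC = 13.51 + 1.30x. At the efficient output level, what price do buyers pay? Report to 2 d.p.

Social marginal benefit = demand − MEC = 81.77 - 2.10x.
Set SMB = MC: 81.77 - 2.10x = 20.24 + 2.88x → x* = 12.3554.
Consumer price on the demand curve at x*: 95.28 − 0.80×12.3554 = 85.3957.

P = 85.40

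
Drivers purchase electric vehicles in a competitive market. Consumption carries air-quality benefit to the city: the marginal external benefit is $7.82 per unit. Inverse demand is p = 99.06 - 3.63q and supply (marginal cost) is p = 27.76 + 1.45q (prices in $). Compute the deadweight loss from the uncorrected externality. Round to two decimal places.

Market equilibrium (private): 27.76 + 1.45q = 99.06 - 3.63q → q_m = 14.0354.
Social marginal benefit = demand + MEB = 106.88 - 3.63q.
Set SMB = MC: 106.88 - 3.63q = 27.76 + 1.45q → q* = 15.5748.
Between q* and q_m the wedge SMB − MC runs linearly from 0 to MEB(q_m), so the loss is a triangle.
DWL = ½ × 1.5394 × 7.8200 = 6.0191.

DWL = $6.02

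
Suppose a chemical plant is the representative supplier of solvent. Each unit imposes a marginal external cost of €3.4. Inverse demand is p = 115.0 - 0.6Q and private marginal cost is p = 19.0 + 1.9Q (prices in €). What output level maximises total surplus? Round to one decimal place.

Social marginal cost = private MC + MEC = 22.4 + 1.9Q.
Set SMC = demand: 22.4 + 1.9Q = 115.0 - 0.6Q → Q* = 37.0400.

Q* = 37.0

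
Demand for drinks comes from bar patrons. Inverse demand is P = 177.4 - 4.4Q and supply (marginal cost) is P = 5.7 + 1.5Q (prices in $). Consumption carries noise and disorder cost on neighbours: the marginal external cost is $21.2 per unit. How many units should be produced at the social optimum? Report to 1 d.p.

Social marginal benefit = demand − MEC = 156.2 - 4.4Q.
Set SMB = MC: 156.2 - 4.4Q = 5.7 + 1.5Q → Q* = 25.5085.

Q* = 25.5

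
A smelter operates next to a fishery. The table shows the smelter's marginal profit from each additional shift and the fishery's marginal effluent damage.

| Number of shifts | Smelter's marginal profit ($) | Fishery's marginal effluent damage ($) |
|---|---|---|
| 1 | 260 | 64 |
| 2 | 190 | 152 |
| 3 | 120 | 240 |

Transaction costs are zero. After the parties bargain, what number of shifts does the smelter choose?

2

Bargaining reaches the level where marginal profit last exceeds marginal effluent damage.
That holds through level 2 (190 ≥ 152) but not at 3 (120 < 240).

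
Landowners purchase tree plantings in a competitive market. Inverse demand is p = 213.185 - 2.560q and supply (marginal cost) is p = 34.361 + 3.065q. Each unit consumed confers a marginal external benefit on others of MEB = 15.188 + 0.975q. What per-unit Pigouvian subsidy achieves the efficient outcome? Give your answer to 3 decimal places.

Social marginal benefit = demand + MEB = 228.373 - 1.585q.
Set SMB = MC: 228.373 - 1.585q = 34.361 + 3.065q → q* = 41.7230.
The Pigouvian subsidy equals MEB at q*: 15.188 + 0.975×41.7230 = 55.8679.

subsidy = 55.868 per unit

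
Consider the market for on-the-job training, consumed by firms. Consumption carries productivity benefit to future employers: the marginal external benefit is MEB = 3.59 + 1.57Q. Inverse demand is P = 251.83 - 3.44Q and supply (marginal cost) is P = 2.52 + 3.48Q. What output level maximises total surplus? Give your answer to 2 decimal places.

Social marginal benefit = demand + MEB = 255.42 - 1.87Q.
Set SMB = MC: 255.42 - 1.87Q = 2.52 + 3.48Q → Q* = 47.2710.

Q* = 47.27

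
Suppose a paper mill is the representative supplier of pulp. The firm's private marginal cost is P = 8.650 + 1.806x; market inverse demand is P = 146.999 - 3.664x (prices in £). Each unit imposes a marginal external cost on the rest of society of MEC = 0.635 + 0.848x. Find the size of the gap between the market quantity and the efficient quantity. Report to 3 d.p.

Market equilibrium (private): 8.650 + 1.806x = 146.999 - 3.664x → x_m = 25.2923.
Social marginal cost = private MC + MEC = 9.285 + 2.654x.
Set SMC = demand: 9.285 + 2.654x = 146.999 - 3.664x → x* = 21.7971.
Gap = |25.2923 − 21.7971| = 3.4952.

3.495 units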